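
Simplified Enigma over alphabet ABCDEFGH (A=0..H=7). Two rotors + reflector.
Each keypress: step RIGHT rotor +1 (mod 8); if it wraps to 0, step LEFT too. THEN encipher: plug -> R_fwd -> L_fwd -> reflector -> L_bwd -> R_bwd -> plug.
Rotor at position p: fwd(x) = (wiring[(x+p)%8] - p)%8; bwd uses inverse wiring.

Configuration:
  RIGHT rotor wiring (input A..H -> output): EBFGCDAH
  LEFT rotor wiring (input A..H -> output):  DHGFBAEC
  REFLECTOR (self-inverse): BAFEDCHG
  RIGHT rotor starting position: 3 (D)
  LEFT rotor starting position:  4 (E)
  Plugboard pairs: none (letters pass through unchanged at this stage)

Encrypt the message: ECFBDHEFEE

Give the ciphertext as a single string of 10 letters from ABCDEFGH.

Answer: ADCHCDFABC

Derivation:
Char 1 ('E'): step: R->4, L=4; E->plug->E->R->A->L->F->refl->C->L'->G->R'->A->plug->A
Char 2 ('C'): step: R->5, L=4; C->plug->C->R->C->L->A->refl->B->L'->H->R'->D->plug->D
Char 3 ('F'): step: R->6, L=4; F->plug->F->R->A->L->F->refl->C->L'->G->R'->C->plug->C
Char 4 ('B'): step: R->7, L=4; B->plug->B->R->F->L->D->refl->E->L'->B->R'->H->plug->H
Char 5 ('D'): step: R->0, L->5 (L advanced); D->plug->D->R->G->L->A->refl->B->L'->F->R'->C->plug->C
Char 6 ('H'): step: R->1, L=5; H->plug->H->R->D->L->G->refl->H->L'->B->R'->D->plug->D
Char 7 ('E'): step: R->2, L=5; E->plug->E->R->G->L->A->refl->B->L'->F->R'->F->plug->F
Char 8 ('F'): step: R->3, L=5; F->plug->F->R->B->L->H->refl->G->L'->D->R'->A->plug->A
Char 9 ('E'): step: R->4, L=5; E->plug->E->R->A->L->D->refl->E->L'->H->R'->B->plug->B
Char 10 ('E'): step: R->5, L=5; E->plug->E->R->E->L->C->refl->F->L'->C->R'->C->plug->C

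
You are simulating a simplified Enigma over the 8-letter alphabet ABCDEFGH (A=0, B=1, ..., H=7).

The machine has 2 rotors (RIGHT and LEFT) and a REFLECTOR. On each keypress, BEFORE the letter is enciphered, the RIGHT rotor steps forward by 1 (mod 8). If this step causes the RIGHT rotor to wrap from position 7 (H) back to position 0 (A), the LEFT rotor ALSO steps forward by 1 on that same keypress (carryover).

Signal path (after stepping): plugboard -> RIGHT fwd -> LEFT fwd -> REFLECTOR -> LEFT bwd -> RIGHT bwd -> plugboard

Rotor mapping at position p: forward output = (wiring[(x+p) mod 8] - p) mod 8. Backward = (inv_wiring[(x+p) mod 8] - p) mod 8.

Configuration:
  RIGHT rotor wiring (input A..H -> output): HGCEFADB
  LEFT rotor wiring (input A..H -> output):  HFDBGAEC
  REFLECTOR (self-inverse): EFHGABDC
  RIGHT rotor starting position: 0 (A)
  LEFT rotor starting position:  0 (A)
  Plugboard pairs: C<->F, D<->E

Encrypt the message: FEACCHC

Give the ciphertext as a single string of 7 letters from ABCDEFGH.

Answer: BGGBBDD

Derivation:
Char 1 ('F'): step: R->1, L=0; F->plug->C->R->D->L->B->refl->F->L'->B->R'->B->plug->B
Char 2 ('E'): step: R->2, L=0; E->plug->D->R->G->L->E->refl->A->L'->F->R'->G->plug->G
Char 3 ('A'): step: R->3, L=0; A->plug->A->R->B->L->F->refl->B->L'->D->R'->G->plug->G
Char 4 ('C'): step: R->4, L=0; C->plug->F->R->C->L->D->refl->G->L'->E->R'->B->plug->B
Char 5 ('C'): step: R->5, L=0; C->plug->F->R->F->L->A->refl->E->L'->G->R'->B->plug->B
Char 6 ('H'): step: R->6, L=0; H->plug->H->R->C->L->D->refl->G->L'->E->R'->E->plug->D
Char 7 ('C'): step: R->7, L=0; C->plug->F->R->G->L->E->refl->A->L'->F->R'->E->plug->D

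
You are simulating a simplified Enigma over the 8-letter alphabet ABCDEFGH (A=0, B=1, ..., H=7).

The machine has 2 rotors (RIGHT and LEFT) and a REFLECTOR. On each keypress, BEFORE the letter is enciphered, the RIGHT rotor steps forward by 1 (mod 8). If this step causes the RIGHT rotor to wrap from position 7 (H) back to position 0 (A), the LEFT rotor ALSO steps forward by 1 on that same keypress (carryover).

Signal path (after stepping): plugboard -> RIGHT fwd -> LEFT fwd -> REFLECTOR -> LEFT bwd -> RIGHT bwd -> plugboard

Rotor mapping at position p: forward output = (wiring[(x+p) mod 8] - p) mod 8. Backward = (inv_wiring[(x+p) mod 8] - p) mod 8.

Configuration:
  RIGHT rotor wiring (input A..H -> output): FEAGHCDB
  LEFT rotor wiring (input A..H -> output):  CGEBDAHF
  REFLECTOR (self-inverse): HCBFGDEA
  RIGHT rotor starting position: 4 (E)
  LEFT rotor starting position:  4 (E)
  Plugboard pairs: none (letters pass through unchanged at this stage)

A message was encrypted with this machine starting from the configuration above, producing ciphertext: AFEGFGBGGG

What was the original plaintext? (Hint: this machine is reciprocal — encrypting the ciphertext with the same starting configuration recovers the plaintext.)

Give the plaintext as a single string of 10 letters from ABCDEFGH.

Char 1 ('A'): step: R->5, L=4; A->plug->A->R->F->L->C->refl->B->L'->D->R'->F->plug->F
Char 2 ('F'): step: R->6, L=4; F->plug->F->R->A->L->H->refl->A->L'->G->R'->D->plug->D
Char 3 ('E'): step: R->7, L=4; E->plug->E->R->H->L->F->refl->D->L'->C->R'->A->plug->A
Char 4 ('G'): step: R->0, L->5 (L advanced); G->plug->G->R->D->L->F->refl->D->L'->A->R'->C->plug->C
Char 5 ('F'): step: R->1, L=5; F->plug->F->R->C->L->A->refl->H->L'->F->R'->C->plug->C
Char 6 ('G'): step: R->2, L=5; G->plug->G->R->D->L->F->refl->D->L'->A->R'->D->plug->D
Char 7 ('B'): step: R->3, L=5; B->plug->B->R->E->L->B->refl->C->L'->B->R'->G->plug->G
Char 8 ('G'): step: R->4, L=5; G->plug->G->R->E->L->B->refl->C->L'->B->R'->E->plug->E
Char 9 ('G'): step: R->5, L=5; G->plug->G->R->B->L->C->refl->B->L'->E->R'->C->plug->C
Char 10 ('G'): step: R->6, L=5; G->plug->G->R->B->L->C->refl->B->L'->E->R'->H->plug->H

Answer: FDACCDGECH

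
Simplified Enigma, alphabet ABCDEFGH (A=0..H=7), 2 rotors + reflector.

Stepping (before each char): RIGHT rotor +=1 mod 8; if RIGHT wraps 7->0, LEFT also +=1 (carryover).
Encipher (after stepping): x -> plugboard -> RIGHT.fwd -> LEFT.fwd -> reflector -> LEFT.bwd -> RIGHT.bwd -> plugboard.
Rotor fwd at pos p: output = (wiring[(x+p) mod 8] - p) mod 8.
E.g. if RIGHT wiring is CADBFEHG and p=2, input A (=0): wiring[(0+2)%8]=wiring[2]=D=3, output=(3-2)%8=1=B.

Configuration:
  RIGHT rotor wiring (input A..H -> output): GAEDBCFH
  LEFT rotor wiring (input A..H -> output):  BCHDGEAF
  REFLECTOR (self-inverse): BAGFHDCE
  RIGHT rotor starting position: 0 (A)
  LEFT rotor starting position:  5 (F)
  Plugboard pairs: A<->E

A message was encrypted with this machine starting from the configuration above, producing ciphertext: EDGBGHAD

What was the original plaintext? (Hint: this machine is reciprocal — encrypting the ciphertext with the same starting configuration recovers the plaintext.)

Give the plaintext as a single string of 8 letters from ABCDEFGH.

Answer: CABEEBCA

Derivation:
Char 1 ('E'): step: R->1, L=5; E->plug->A->R->H->L->B->refl->A->L'->C->R'->C->plug->C
Char 2 ('D'): step: R->2, L=5; D->plug->D->R->A->L->H->refl->E->L'->D->R'->E->plug->A
Char 3 ('G'): step: R->3, L=5; G->plug->G->R->F->L->C->refl->G->L'->G->R'->B->plug->B
Char 4 ('B'): step: R->4, L=5; B->plug->B->R->G->L->G->refl->C->L'->F->R'->A->plug->E
Char 5 ('G'): step: R->5, L=5; G->plug->G->R->G->L->G->refl->C->L'->F->R'->A->plug->E
Char 6 ('H'): step: R->6, L=5; H->plug->H->R->E->L->F->refl->D->L'->B->R'->B->plug->B
Char 7 ('A'): step: R->7, L=5; A->plug->E->R->E->L->F->refl->D->L'->B->R'->C->plug->C
Char 8 ('D'): step: R->0, L->6 (L advanced); D->plug->D->R->D->L->E->refl->H->L'->B->R'->E->plug->A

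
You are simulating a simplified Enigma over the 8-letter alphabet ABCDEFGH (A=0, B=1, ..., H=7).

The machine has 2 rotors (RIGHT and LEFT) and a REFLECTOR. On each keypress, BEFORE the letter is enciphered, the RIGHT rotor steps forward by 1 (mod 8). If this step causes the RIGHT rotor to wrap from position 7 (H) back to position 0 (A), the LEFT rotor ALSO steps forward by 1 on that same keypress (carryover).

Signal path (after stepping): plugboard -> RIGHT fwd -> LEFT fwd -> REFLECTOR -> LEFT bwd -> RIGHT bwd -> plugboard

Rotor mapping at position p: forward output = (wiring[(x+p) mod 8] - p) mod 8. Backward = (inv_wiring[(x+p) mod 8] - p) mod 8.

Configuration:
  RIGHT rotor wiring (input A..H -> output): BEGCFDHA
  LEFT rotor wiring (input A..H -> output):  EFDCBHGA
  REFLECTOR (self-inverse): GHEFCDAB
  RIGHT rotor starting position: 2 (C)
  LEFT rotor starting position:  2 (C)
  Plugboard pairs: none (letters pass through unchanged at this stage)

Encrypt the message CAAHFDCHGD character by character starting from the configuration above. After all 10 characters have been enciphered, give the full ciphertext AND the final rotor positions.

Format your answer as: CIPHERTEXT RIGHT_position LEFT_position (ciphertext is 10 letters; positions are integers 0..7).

Answer: BEDAGCGFAC 4 3

Derivation:
Char 1 ('C'): step: R->3, L=2; C->plug->C->R->A->L->B->refl->H->L'->C->R'->B->plug->B
Char 2 ('A'): step: R->4, L=2; A->plug->A->R->B->L->A->refl->G->L'->F->R'->E->plug->E
Char 3 ('A'): step: R->5, L=2; A->plug->A->R->G->L->C->refl->E->L'->E->R'->D->plug->D
Char 4 ('H'): step: R->6, L=2; H->plug->H->R->F->L->G->refl->A->L'->B->R'->A->plug->A
Char 5 ('F'): step: R->7, L=2; F->plug->F->R->G->L->C->refl->E->L'->E->R'->G->plug->G
Char 6 ('D'): step: R->0, L->3 (L advanced); D->plug->D->R->C->L->E->refl->C->L'->G->R'->C->plug->C
Char 7 ('C'): step: R->1, L=3; C->plug->C->R->B->L->G->refl->A->L'->H->R'->G->plug->G
Char 8 ('H'): step: R->2, L=3; H->plug->H->R->C->L->E->refl->C->L'->G->R'->F->plug->F
Char 9 ('G'): step: R->3, L=3; G->plug->G->R->B->L->G->refl->A->L'->H->R'->A->plug->A
Char 10 ('D'): step: R->4, L=3; D->plug->D->R->E->L->F->refl->D->L'->D->R'->C->plug->C
Final: ciphertext=BEDAGCGFAC, RIGHT=4, LEFT=3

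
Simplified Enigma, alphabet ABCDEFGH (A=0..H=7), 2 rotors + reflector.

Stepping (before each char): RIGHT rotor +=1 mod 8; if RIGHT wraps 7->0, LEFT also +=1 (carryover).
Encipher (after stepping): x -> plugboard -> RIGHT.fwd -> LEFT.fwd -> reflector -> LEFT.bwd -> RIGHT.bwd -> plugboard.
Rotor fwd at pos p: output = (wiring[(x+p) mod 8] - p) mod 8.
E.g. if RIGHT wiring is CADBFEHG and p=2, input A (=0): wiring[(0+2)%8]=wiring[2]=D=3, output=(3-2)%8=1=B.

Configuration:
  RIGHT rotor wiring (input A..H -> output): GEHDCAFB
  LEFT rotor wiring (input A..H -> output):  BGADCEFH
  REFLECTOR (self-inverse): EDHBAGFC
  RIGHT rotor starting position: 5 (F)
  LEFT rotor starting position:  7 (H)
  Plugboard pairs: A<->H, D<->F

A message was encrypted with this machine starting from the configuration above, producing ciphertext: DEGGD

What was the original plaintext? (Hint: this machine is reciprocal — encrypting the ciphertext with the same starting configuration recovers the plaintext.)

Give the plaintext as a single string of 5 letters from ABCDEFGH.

Char 1 ('D'): step: R->6, L=7; D->plug->F->R->F->L->D->refl->B->L'->D->R'->B->plug->B
Char 2 ('E'): step: R->7, L=7; E->plug->E->R->E->L->E->refl->A->L'->A->R'->D->plug->F
Char 3 ('G'): step: R->0, L->0 (L advanced); G->plug->G->R->F->L->E->refl->A->L'->C->R'->E->plug->E
Char 4 ('G'): step: R->1, L=0; G->plug->G->R->A->L->B->refl->D->L'->D->R'->A->plug->H
Char 5 ('D'): step: R->2, L=0; D->plug->F->R->H->L->H->refl->C->L'->E->R'->G->plug->G

Answer: BFEHG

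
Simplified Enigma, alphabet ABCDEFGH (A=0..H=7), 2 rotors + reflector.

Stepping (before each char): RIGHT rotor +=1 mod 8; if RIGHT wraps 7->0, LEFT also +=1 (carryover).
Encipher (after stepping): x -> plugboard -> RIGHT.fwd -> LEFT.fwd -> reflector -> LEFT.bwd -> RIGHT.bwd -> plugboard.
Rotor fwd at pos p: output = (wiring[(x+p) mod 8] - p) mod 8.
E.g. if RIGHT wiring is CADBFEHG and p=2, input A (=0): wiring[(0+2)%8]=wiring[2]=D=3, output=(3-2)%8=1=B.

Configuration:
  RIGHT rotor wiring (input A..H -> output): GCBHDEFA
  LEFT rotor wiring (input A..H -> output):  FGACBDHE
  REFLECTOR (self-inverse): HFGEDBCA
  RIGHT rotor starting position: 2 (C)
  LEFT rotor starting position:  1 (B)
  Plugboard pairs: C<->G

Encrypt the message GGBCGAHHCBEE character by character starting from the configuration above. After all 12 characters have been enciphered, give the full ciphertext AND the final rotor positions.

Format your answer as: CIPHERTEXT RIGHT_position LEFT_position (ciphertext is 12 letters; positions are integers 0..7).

Char 1 ('G'): step: R->3, L=1; G->plug->C->R->B->L->H->refl->A->L'->D->R'->F->plug->F
Char 2 ('G'): step: R->4, L=1; G->plug->C->R->B->L->H->refl->A->L'->D->R'->H->plug->H
Char 3 ('B'): step: R->5, L=1; B->plug->B->R->A->L->F->refl->B->L'->C->R'->G->plug->C
Char 4 ('C'): step: R->6, L=1; C->plug->G->R->F->L->G->refl->C->L'->E->R'->D->plug->D
Char 5 ('G'): step: R->7, L=1; G->plug->C->R->D->L->A->refl->H->L'->B->R'->A->plug->A
Char 6 ('A'): step: R->0, L->2 (L advanced); A->plug->A->R->G->L->D->refl->E->L'->H->R'->D->plug->D
Char 7 ('H'): step: R->1, L=2; H->plug->H->R->F->L->C->refl->G->L'->A->R'->B->plug->B
Char 8 ('H'): step: R->2, L=2; H->plug->H->R->A->L->G->refl->C->L'->F->R'->B->plug->B
Char 9 ('C'): step: R->3, L=2; C->plug->G->R->H->L->E->refl->D->L'->G->R'->H->plug->H
Char 10 ('B'): step: R->4, L=2; B->plug->B->R->A->L->G->refl->C->L'->F->R'->G->plug->C
Char 11 ('E'): step: R->5, L=2; E->plug->E->R->F->L->C->refl->G->L'->A->R'->B->plug->B
Char 12 ('E'): step: R->6, L=2; E->plug->E->R->D->L->B->refl->F->L'->E->R'->D->plug->D
Final: ciphertext=FHCDADBBHCBD, RIGHT=6, LEFT=2

Answer: FHCDADBBHCBD 6 2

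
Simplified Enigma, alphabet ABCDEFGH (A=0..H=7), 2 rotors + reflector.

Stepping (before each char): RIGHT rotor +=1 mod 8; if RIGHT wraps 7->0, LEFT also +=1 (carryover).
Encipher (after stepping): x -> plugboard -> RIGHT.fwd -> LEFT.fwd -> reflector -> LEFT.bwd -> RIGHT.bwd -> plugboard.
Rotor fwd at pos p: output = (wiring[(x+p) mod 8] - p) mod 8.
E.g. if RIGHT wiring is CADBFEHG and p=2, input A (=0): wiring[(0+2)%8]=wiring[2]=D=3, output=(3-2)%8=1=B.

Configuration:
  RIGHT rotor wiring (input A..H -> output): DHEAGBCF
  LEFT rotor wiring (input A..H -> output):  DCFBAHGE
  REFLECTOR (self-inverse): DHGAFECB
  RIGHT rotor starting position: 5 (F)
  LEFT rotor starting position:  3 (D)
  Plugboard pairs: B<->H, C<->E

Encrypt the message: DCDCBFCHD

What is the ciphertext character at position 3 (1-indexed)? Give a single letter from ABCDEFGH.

Char 1 ('D'): step: R->6, L=3; D->plug->D->R->B->L->F->refl->E->L'->C->R'->F->plug->F
Char 2 ('C'): step: R->7, L=3; C->plug->E->R->B->L->F->refl->E->L'->C->R'->G->plug->G
Char 3 ('D'): step: R->0, L->4 (L advanced); D->plug->D->R->A->L->E->refl->F->L'->H->R'->B->plug->H

H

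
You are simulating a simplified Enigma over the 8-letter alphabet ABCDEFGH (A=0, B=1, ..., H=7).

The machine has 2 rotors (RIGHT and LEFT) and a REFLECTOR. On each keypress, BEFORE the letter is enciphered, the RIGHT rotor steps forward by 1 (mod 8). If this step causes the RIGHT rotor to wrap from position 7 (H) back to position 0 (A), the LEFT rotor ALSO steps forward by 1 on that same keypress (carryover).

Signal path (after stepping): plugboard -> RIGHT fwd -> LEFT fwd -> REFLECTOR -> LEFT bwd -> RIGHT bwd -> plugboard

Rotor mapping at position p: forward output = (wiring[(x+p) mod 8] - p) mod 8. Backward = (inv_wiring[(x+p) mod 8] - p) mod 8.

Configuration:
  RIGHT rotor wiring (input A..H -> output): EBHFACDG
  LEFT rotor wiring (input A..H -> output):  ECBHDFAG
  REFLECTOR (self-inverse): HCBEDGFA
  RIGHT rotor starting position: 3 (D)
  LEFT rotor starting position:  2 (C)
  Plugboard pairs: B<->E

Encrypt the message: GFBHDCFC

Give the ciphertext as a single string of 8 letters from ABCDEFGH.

Char 1 ('G'): step: R->4, L=2; G->plug->G->R->D->L->D->refl->E->L'->F->R'->F->plug->F
Char 2 ('F'): step: R->5, L=2; F->plug->F->R->C->L->B->refl->C->L'->G->R'->B->plug->E
Char 3 ('B'): step: R->6, L=2; B->plug->E->R->B->L->F->refl->G->L'->E->R'->H->plug->H
Char 4 ('H'): step: R->7, L=2; H->plug->H->R->E->L->G->refl->F->L'->B->R'->F->plug->F
Char 5 ('D'): step: R->0, L->3 (L advanced); D->plug->D->R->F->L->B->refl->C->L'->C->R'->F->plug->F
Char 6 ('C'): step: R->1, L=3; C->plug->C->R->E->L->D->refl->E->L'->A->R'->A->plug->A
Char 7 ('F'): step: R->2, L=3; F->plug->F->R->E->L->D->refl->E->L'->A->R'->D->plug->D
Char 8 ('C'): step: R->3, L=3; C->plug->C->R->H->L->G->refl->F->L'->D->R'->E->plug->B

Answer: FEHFFADB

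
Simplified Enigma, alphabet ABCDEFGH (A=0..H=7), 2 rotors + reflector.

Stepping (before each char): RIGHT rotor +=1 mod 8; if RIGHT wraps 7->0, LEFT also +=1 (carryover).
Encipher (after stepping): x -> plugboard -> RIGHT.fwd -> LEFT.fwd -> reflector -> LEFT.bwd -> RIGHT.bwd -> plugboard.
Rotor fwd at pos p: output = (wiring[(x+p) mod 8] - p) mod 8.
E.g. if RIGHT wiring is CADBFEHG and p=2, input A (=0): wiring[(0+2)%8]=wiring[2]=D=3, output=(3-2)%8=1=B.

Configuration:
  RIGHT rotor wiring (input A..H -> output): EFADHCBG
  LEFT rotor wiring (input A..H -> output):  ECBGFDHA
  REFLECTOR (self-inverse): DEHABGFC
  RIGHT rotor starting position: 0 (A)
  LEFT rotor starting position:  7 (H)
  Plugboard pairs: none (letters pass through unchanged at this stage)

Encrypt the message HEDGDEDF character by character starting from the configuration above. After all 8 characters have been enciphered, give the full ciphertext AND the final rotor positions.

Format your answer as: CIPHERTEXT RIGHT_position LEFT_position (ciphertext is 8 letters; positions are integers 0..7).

Char 1 ('H'): step: R->1, L=7; H->plug->H->R->D->L->C->refl->H->L'->E->R'->A->plug->A
Char 2 ('E'): step: R->2, L=7; E->plug->E->R->H->L->A->refl->D->L'->C->R'->G->plug->G
Char 3 ('D'): step: R->3, L=7; D->plug->D->R->G->L->E->refl->B->L'->A->R'->A->plug->A
Char 4 ('G'): step: R->4, L=7; G->plug->G->R->E->L->H->refl->C->L'->D->R'->A->plug->A
Char 5 ('D'): step: R->5, L=7; D->plug->D->R->H->L->A->refl->D->L'->C->R'->H->plug->H
Char 6 ('E'): step: R->6, L=7; E->plug->E->R->C->L->D->refl->A->L'->H->R'->D->plug->D
Char 7 ('D'): step: R->7, L=7; D->plug->D->R->B->L->F->refl->G->L'->F->R'->B->plug->B
Char 8 ('F'): step: R->0, L->0 (L advanced); F->plug->F->R->C->L->B->refl->E->L'->A->R'->C->plug->C
Final: ciphertext=AGAAHDBC, RIGHT=0, LEFT=0

Answer: AGAAHDBC 0 0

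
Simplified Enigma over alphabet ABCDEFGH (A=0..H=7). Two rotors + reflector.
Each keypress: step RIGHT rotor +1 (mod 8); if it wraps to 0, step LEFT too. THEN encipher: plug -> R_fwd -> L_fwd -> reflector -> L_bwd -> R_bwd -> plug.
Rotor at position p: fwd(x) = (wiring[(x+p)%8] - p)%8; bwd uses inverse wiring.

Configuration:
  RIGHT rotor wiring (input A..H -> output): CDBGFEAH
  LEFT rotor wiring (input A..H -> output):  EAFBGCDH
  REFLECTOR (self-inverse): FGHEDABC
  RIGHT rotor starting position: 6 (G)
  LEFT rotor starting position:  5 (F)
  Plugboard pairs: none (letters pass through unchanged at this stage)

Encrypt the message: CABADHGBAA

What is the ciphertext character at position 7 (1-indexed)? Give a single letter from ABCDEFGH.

Char 1 ('C'): step: R->7, L=5; C->plug->C->R->E->L->D->refl->E->L'->G->R'->F->plug->F
Char 2 ('A'): step: R->0, L->6 (L advanced); A->plug->A->R->C->L->G->refl->B->L'->B->R'->C->plug->C
Char 3 ('B'): step: R->1, L=6; B->plug->B->R->A->L->F->refl->A->L'->G->R'->G->plug->G
Char 4 ('A'): step: R->2, L=6; A->plug->A->R->H->L->E->refl->D->L'->F->R'->F->plug->F
Char 5 ('D'): step: R->3, L=6; D->plug->D->R->F->L->D->refl->E->L'->H->R'->F->plug->F
Char 6 ('H'): step: R->4, L=6; H->plug->H->R->C->L->G->refl->B->L'->B->R'->A->plug->A
Char 7 ('G'): step: R->5, L=6; G->plug->G->R->B->L->B->refl->G->L'->C->R'->C->plug->C

C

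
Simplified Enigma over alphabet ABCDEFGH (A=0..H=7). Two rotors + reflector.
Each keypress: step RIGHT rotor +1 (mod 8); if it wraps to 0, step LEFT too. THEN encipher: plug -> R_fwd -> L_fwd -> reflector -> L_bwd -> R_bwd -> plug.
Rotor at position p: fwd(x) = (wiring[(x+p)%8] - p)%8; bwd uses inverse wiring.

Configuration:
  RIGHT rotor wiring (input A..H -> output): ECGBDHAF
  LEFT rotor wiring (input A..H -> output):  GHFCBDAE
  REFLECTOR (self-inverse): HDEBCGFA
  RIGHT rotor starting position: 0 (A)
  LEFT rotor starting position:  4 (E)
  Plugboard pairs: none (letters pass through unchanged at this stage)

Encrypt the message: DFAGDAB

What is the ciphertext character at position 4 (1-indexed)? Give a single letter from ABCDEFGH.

Char 1 ('D'): step: R->1, L=4; D->plug->D->R->C->L->E->refl->C->L'->E->R'->G->plug->G
Char 2 ('F'): step: R->2, L=4; F->plug->F->R->D->L->A->refl->H->L'->B->R'->C->plug->C
Char 3 ('A'): step: R->3, L=4; A->plug->A->R->G->L->B->refl->D->L'->F->R'->D->plug->D
Char 4 ('G'): step: R->4, L=4; G->plug->G->R->C->L->E->refl->C->L'->E->R'->C->plug->C

C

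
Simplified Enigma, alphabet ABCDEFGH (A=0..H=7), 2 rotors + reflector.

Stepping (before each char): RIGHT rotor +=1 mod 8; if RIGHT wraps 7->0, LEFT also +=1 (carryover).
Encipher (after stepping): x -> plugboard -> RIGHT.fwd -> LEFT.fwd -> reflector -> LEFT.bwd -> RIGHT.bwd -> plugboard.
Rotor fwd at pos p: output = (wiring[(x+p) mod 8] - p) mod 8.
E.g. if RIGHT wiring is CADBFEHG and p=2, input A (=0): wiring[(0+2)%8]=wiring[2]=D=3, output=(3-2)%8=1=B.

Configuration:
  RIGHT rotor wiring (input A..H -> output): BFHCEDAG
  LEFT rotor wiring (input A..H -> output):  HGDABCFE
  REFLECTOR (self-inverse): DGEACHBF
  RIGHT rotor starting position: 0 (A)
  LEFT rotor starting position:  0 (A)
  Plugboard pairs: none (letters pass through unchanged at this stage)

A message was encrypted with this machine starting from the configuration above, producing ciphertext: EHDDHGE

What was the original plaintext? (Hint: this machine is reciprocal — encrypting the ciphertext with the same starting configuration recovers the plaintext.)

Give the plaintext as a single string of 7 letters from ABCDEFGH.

Char 1 ('E'): step: R->1, L=0; E->plug->E->R->C->L->D->refl->A->L'->D->R'->D->plug->D
Char 2 ('H'): step: R->2, L=0; H->plug->H->R->D->L->A->refl->D->L'->C->R'->C->plug->C
Char 3 ('D'): step: R->3, L=0; D->plug->D->R->F->L->C->refl->E->L'->H->R'->A->plug->A
Char 4 ('D'): step: R->4, L=0; D->plug->D->R->C->L->D->refl->A->L'->D->R'->G->plug->G
Char 5 ('H'): step: R->5, L=0; H->plug->H->R->H->L->E->refl->C->L'->F->R'->G->plug->G
Char 6 ('G'): step: R->6, L=0; G->plug->G->R->G->L->F->refl->H->L'->A->R'->B->plug->B
Char 7 ('E'): step: R->7, L=0; E->plug->E->R->D->L->A->refl->D->L'->C->R'->B->plug->B

Answer: DCAGGBB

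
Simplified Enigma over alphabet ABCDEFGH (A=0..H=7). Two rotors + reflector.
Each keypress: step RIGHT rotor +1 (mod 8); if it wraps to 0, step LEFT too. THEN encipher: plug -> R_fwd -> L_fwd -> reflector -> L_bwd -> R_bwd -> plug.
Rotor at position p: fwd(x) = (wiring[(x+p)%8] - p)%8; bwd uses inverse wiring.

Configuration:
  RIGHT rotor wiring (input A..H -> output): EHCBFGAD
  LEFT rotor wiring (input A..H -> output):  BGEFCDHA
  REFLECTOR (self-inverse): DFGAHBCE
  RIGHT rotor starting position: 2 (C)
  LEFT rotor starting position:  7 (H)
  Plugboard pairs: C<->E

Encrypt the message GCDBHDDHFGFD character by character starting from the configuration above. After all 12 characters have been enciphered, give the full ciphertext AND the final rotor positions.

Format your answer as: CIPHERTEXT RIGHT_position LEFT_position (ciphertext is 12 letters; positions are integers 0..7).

Char 1 ('G'): step: R->3, L=7; G->plug->G->R->E->L->G->refl->C->L'->B->R'->F->plug->F
Char 2 ('C'): step: R->4, L=7; C->plug->E->R->A->L->B->refl->F->L'->D->R'->F->plug->F
Char 3 ('D'): step: R->5, L=7; D->plug->D->R->H->L->A->refl->D->L'->F->R'->F->plug->F
Char 4 ('B'): step: R->6, L=7; B->plug->B->R->F->L->D->refl->A->L'->H->R'->G->plug->G
Char 5 ('H'): step: R->7, L=7; H->plug->H->R->B->L->C->refl->G->L'->E->R'->A->plug->A
Char 6 ('D'): step: R->0, L->0 (L advanced); D->plug->D->R->B->L->G->refl->C->L'->E->R'->A->plug->A
Char 7 ('D'): step: R->1, L=0; D->plug->D->R->E->L->C->refl->G->L'->B->R'->B->plug->B
Char 8 ('H'): step: R->2, L=0; H->plug->H->R->F->L->D->refl->A->L'->H->R'->B->plug->B
Char 9 ('F'): step: R->3, L=0; F->plug->F->R->B->L->G->refl->C->L'->E->R'->G->plug->G
Char 10 ('G'): step: R->4, L=0; G->plug->G->R->G->L->H->refl->E->L'->C->R'->B->plug->B
Char 11 ('F'): step: R->5, L=0; F->plug->F->R->F->L->D->refl->A->L'->H->R'->D->plug->D
Char 12 ('D'): step: R->6, L=0; D->plug->D->R->B->L->G->refl->C->L'->E->R'->E->plug->C
Final: ciphertext=FFFGAABBGBDC, RIGHT=6, LEFT=0

Answer: FFFGAABBGBDC 6 0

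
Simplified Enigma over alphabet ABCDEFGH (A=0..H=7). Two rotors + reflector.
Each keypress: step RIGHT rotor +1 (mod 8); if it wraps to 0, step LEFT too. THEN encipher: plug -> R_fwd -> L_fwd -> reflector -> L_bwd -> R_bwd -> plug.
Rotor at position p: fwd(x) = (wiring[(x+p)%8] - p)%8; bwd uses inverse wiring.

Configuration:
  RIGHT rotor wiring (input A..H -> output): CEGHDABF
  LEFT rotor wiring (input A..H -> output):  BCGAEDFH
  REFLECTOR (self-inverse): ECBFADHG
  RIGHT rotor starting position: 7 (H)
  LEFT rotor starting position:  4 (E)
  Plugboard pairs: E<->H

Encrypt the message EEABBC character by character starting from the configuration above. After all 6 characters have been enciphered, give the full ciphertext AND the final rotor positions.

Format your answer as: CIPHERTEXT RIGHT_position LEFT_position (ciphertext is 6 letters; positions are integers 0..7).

Answer: AADFHH 5 5

Derivation:
Char 1 ('E'): step: R->0, L->5 (L advanced); E->plug->H->R->F->L->B->refl->C->L'->C->R'->A->plug->A
Char 2 ('E'): step: R->1, L=5; E->plug->H->R->B->L->A->refl->E->L'->D->R'->A->plug->A
Char 3 ('A'): step: R->2, L=5; A->plug->A->R->E->L->F->refl->D->L'->G->R'->D->plug->D
Char 4 ('B'): step: R->3, L=5; B->plug->B->R->A->L->G->refl->H->L'->H->R'->F->plug->F
Char 5 ('B'): step: R->4, L=5; B->plug->B->R->E->L->F->refl->D->L'->G->R'->E->plug->H
Char 6 ('C'): step: R->5, L=5; C->plug->C->R->A->L->G->refl->H->L'->H->R'->E->plug->H
Final: ciphertext=AADFHH, RIGHT=5, LEFT=5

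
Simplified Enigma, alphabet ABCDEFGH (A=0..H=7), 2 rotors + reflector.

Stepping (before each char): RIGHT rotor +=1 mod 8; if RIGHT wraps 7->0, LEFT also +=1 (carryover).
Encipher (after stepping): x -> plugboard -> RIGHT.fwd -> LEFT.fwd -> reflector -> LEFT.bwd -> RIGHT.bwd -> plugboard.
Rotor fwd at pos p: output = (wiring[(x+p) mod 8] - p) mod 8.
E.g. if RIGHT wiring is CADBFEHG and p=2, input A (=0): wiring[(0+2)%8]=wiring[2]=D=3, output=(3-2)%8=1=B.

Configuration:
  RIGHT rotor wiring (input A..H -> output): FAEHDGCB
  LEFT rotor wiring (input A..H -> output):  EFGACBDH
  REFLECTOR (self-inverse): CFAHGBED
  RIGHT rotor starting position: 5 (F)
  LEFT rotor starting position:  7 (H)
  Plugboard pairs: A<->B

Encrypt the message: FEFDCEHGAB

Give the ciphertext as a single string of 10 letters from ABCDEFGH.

Answer: BADGADFDBE

Derivation:
Char 1 ('F'): step: R->6, L=7; F->plug->F->R->B->L->F->refl->B->L'->E->R'->A->plug->B
Char 2 ('E'): step: R->7, L=7; E->plug->E->R->A->L->A->refl->C->L'->G->R'->B->plug->A
Char 3 ('F'): step: R->0, L->0 (L advanced); F->plug->F->R->G->L->D->refl->H->L'->H->R'->D->plug->D
Char 4 ('D'): step: R->1, L=0; D->plug->D->R->C->L->G->refl->E->L'->A->R'->G->plug->G
Char 5 ('C'): step: R->2, L=0; C->plug->C->R->B->L->F->refl->B->L'->F->R'->B->plug->A
Char 6 ('E'): step: R->3, L=0; E->plug->E->R->G->L->D->refl->H->L'->H->R'->D->plug->D
Char 7 ('H'): step: R->4, L=0; H->plug->H->R->D->L->A->refl->C->L'->E->R'->F->plug->F
Char 8 ('G'): step: R->5, L=0; G->plug->G->R->C->L->G->refl->E->L'->A->R'->D->plug->D
Char 9 ('A'): step: R->6, L=0; A->plug->B->R->D->L->A->refl->C->L'->E->R'->A->plug->B
Char 10 ('B'): step: R->7, L=0; B->plug->A->R->C->L->G->refl->E->L'->A->R'->E->plug->E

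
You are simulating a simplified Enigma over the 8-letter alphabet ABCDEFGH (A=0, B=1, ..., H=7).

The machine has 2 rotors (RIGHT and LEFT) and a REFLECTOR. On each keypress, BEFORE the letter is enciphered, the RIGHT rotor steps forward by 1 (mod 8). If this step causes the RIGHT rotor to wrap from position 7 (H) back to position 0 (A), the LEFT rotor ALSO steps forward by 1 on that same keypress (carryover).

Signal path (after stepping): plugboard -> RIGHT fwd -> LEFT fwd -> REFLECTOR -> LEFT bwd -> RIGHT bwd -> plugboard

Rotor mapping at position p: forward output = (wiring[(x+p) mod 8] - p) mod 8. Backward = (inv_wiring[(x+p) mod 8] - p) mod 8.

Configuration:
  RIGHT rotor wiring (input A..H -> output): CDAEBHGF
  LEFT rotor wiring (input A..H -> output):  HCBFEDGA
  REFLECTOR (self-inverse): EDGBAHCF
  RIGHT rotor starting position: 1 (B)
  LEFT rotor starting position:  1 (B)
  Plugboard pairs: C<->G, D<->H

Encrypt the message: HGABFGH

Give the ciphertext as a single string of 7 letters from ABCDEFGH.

Answer: AFEAHDF

Derivation:
Char 1 ('H'): step: R->2, L=1; H->plug->D->R->F->L->F->refl->H->L'->G->R'->A->plug->A
Char 2 ('G'): step: R->3, L=1; G->plug->C->R->E->L->C->refl->G->L'->H->R'->F->plug->F
Char 3 ('A'): step: R->4, L=1; A->plug->A->R->F->L->F->refl->H->L'->G->R'->E->plug->E
Char 4 ('B'): step: R->5, L=1; B->plug->B->R->B->L->A->refl->E->L'->C->R'->A->plug->A
Char 5 ('F'): step: R->6, L=1; F->plug->F->R->G->L->H->refl->F->L'->F->R'->D->plug->H
Char 6 ('G'): step: R->7, L=1; G->plug->C->R->E->L->C->refl->G->L'->H->R'->H->plug->D
Char 7 ('H'): step: R->0, L->2 (L advanced); H->plug->D->R->E->L->E->refl->A->L'->H->R'->F->plug->F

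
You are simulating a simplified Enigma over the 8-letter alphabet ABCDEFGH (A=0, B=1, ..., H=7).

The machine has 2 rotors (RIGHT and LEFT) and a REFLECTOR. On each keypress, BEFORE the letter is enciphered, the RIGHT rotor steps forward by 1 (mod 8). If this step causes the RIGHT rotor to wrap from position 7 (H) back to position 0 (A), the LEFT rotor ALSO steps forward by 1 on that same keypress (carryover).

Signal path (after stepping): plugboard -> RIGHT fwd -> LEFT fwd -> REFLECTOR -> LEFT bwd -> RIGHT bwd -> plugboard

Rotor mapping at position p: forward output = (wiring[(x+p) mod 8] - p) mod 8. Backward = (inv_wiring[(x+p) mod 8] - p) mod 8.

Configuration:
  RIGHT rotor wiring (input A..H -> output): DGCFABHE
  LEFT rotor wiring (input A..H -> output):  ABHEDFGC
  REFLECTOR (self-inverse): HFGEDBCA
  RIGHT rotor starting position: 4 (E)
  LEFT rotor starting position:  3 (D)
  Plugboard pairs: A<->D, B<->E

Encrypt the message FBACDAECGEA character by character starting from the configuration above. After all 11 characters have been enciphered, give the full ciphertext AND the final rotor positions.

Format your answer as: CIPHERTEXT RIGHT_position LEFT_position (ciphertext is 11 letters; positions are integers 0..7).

Char 1 ('F'): step: R->5, L=3; F->plug->F->R->F->L->F->refl->B->L'->A->R'->G->plug->G
Char 2 ('B'): step: R->6, L=3; B->plug->E->R->E->L->H->refl->A->L'->B->R'->A->plug->D
Char 3 ('A'): step: R->7, L=3; A->plug->D->R->D->L->D->refl->E->L'->H->R'->C->plug->C
Char 4 ('C'): step: R->0, L->4 (L advanced); C->plug->C->R->C->L->C->refl->G->L'->D->R'->A->plug->D
Char 5 ('D'): step: R->1, L=4; D->plug->A->R->F->L->F->refl->B->L'->B->R'->B->plug->E
Char 6 ('A'): step: R->2, L=4; A->plug->D->R->H->L->A->refl->H->L'->A->R'->A->plug->D
Char 7 ('E'): step: R->3, L=4; E->plug->B->R->F->L->F->refl->B->L'->B->R'->E->plug->B
Char 8 ('C'): step: R->4, L=4; C->plug->C->R->D->L->G->refl->C->L'->C->R'->F->plug->F
Char 9 ('G'): step: R->5, L=4; G->plug->G->R->A->L->H->refl->A->L'->H->R'->C->plug->C
Char 10 ('E'): step: R->6, L=4; E->plug->B->R->G->L->D->refl->E->L'->E->R'->E->plug->B
Char 11 ('A'): step: R->7, L=4; A->plug->D->R->D->L->G->refl->C->L'->C->R'->G->plug->G
Final: ciphertext=GDCDEDBFCBG, RIGHT=7, LEFT=4

Answer: GDCDEDBFCBG 7 4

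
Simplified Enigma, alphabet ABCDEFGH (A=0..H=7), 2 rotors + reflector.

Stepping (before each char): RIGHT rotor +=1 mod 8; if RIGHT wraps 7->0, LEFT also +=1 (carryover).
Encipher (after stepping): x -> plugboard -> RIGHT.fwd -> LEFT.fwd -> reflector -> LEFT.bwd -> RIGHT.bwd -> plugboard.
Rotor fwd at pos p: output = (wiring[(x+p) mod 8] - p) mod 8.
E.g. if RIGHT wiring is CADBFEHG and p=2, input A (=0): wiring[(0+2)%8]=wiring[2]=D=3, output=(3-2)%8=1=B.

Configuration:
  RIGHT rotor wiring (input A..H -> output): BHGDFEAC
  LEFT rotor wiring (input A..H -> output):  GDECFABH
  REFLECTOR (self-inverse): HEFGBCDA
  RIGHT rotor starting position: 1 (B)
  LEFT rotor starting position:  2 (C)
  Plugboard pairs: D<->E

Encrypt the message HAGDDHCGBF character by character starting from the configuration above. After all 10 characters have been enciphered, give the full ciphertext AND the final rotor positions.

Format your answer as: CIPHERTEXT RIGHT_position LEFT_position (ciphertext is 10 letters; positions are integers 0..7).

Answer: FEFBFDGCEA 3 3

Derivation:
Char 1 ('H'): step: R->2, L=2; H->plug->H->R->F->L->F->refl->C->L'->A->R'->F->plug->F
Char 2 ('A'): step: R->3, L=2; A->plug->A->R->A->L->C->refl->F->L'->F->R'->D->plug->E
Char 3 ('G'): step: R->4, L=2; G->plug->G->R->C->L->D->refl->G->L'->D->R'->F->plug->F
Char 4 ('D'): step: R->5, L=2; D->plug->E->R->C->L->D->refl->G->L'->D->R'->B->plug->B
Char 5 ('D'): step: R->6, L=2; D->plug->E->R->A->L->C->refl->F->L'->F->R'->F->plug->F
Char 6 ('H'): step: R->7, L=2; H->plug->H->R->B->L->A->refl->H->L'->E->R'->E->plug->D
Char 7 ('C'): step: R->0, L->3 (L advanced); C->plug->C->R->G->L->A->refl->H->L'->A->R'->G->plug->G
Char 8 ('G'): step: R->1, L=3; G->plug->G->R->B->L->C->refl->F->L'->C->R'->C->plug->C
Char 9 ('B'): step: R->2, L=3; B->plug->B->R->B->L->C->refl->F->L'->C->R'->D->plug->E
Char 10 ('F'): step: R->3, L=3; F->plug->F->R->G->L->A->refl->H->L'->A->R'->A->plug->A
Final: ciphertext=FEFBFDGCEA, RIGHT=3, LEFT=3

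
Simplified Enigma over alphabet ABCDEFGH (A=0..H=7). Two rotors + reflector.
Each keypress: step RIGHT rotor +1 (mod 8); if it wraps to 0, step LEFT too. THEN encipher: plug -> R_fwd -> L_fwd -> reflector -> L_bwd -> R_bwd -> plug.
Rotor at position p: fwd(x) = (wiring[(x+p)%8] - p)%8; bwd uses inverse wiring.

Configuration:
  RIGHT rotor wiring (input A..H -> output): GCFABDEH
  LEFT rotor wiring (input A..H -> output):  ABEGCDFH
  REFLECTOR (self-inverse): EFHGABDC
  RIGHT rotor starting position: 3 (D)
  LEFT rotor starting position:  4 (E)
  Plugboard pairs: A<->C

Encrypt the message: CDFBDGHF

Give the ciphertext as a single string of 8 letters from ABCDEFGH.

Char 1 ('C'): step: R->4, L=4; C->plug->A->R->F->L->F->refl->B->L'->C->R'->E->plug->E
Char 2 ('D'): step: R->5, L=4; D->plug->D->R->B->L->H->refl->C->L'->H->R'->B->plug->B
Char 3 ('F'): step: R->6, L=4; F->plug->F->R->C->L->B->refl->F->L'->F->R'->H->plug->H
Char 4 ('B'): step: R->7, L=4; B->plug->B->R->H->L->C->refl->H->L'->B->R'->E->plug->E
Char 5 ('D'): step: R->0, L->5 (L advanced); D->plug->D->R->A->L->G->refl->D->L'->D->R'->F->plug->F
Char 6 ('G'): step: R->1, L=5; G->plug->G->R->G->L->B->refl->F->L'->H->R'->C->plug->A
Char 7 ('H'): step: R->2, L=5; H->plug->H->R->A->L->G->refl->D->L'->D->R'->A->plug->C
Char 8 ('F'): step: R->3, L=5; F->plug->F->R->D->L->D->refl->G->L'->A->R'->C->plug->A

Answer: EBHEFACA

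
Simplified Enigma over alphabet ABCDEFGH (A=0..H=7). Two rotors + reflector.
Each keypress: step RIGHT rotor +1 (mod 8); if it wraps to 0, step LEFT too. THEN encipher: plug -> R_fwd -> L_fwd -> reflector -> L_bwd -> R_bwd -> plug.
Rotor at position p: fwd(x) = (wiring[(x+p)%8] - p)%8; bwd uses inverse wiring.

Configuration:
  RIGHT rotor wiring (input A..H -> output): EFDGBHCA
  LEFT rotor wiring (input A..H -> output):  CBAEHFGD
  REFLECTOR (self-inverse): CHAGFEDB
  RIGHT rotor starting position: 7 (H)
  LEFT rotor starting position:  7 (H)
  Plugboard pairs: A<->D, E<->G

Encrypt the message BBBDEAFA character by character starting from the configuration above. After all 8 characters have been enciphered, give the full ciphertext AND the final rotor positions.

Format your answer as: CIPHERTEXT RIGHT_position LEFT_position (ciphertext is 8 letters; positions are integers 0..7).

Answer: CADGCFBD 7 0

Derivation:
Char 1 ('B'): step: R->0, L->0 (L advanced); B->plug->B->R->F->L->F->refl->E->L'->D->R'->C->plug->C
Char 2 ('B'): step: R->1, L=0; B->plug->B->R->C->L->A->refl->C->L'->A->R'->D->plug->A
Char 3 ('B'): step: R->2, L=0; B->plug->B->R->E->L->H->refl->B->L'->B->R'->A->plug->D
Char 4 ('D'): step: R->3, L=0; D->plug->A->R->D->L->E->refl->F->L'->F->R'->E->plug->G
Char 5 ('E'): step: R->4, L=0; E->plug->G->R->H->L->D->refl->G->L'->G->R'->C->plug->C
Char 6 ('A'): step: R->5, L=0; A->plug->D->R->H->L->D->refl->G->L'->G->R'->F->plug->F
Char 7 ('F'): step: R->6, L=0; F->plug->F->R->A->L->C->refl->A->L'->C->R'->B->plug->B
Char 8 ('A'): step: R->7, L=0; A->plug->D->R->E->L->H->refl->B->L'->B->R'->A->plug->D
Final: ciphertext=CADGCFBD, RIGHT=7, LEFT=0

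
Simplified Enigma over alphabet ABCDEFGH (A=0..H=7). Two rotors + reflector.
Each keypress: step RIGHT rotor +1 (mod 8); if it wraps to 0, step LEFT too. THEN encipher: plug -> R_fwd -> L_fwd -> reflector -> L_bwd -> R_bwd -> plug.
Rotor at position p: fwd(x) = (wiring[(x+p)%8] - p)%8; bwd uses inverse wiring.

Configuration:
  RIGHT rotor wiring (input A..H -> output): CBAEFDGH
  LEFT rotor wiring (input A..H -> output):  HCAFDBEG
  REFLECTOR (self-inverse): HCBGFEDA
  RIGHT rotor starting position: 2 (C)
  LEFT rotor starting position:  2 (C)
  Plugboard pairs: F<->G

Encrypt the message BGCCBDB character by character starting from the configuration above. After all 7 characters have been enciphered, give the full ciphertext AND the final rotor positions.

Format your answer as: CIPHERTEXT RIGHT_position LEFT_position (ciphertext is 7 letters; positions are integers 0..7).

Answer: EEEEHAG 1 3

Derivation:
Char 1 ('B'): step: R->3, L=2; B->plug->B->R->C->L->B->refl->C->L'->E->R'->E->plug->E
Char 2 ('G'): step: R->4, L=2; G->plug->F->R->F->L->E->refl->F->L'->G->R'->E->plug->E
Char 3 ('C'): step: R->5, L=2; C->plug->C->R->C->L->B->refl->C->L'->E->R'->E->plug->E
Char 4 ('C'): step: R->6, L=2; C->plug->C->R->E->L->C->refl->B->L'->C->R'->E->plug->E
Char 5 ('B'): step: R->7, L=2; B->plug->B->R->D->L->H->refl->A->L'->H->R'->H->plug->H
Char 6 ('D'): step: R->0, L->3 (L advanced); D->plug->D->R->E->L->D->refl->G->L'->C->R'->A->plug->A
Char 7 ('B'): step: R->1, L=3; B->plug->B->R->H->L->F->refl->E->L'->F->R'->F->plug->G
Final: ciphertext=EEEEHAG, RIGHT=1, LEFT=3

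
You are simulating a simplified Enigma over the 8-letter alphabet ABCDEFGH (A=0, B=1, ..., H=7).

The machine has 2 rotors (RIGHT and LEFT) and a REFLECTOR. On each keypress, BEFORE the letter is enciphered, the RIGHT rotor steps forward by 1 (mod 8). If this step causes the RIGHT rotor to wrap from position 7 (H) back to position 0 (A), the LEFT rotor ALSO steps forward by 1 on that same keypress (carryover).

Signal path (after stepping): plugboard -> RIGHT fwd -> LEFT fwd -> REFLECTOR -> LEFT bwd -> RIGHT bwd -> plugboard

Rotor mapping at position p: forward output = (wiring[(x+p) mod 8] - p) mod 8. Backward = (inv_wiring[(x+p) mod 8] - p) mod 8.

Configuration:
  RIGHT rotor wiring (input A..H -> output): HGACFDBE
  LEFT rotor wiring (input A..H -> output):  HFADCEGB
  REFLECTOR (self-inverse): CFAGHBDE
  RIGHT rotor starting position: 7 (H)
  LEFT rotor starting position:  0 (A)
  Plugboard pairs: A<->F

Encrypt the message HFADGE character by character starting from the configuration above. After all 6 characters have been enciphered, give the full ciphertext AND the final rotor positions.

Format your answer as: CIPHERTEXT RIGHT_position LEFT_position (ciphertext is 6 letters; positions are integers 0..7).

Char 1 ('H'): step: R->0, L->1 (L advanced); H->plug->H->R->E->L->D->refl->G->L'->H->R'->A->plug->F
Char 2 ('F'): step: R->1, L=1; F->plug->A->R->F->L->F->refl->B->L'->D->R'->G->plug->G
Char 3 ('A'): step: R->2, L=1; A->plug->F->R->C->L->C->refl->A->L'->G->R'->A->plug->F
Char 4 ('D'): step: R->3, L=1; D->plug->D->R->G->L->A->refl->C->L'->C->R'->B->plug->B
Char 5 ('G'): step: R->4, L=1; G->plug->G->R->E->L->D->refl->G->L'->H->R'->B->plug->B
Char 6 ('E'): step: R->5, L=1; E->plug->E->R->B->L->H->refl->E->L'->A->R'->H->plug->H
Final: ciphertext=FGFBBH, RIGHT=5, LEFT=1

Answer: FGFBBH 5 1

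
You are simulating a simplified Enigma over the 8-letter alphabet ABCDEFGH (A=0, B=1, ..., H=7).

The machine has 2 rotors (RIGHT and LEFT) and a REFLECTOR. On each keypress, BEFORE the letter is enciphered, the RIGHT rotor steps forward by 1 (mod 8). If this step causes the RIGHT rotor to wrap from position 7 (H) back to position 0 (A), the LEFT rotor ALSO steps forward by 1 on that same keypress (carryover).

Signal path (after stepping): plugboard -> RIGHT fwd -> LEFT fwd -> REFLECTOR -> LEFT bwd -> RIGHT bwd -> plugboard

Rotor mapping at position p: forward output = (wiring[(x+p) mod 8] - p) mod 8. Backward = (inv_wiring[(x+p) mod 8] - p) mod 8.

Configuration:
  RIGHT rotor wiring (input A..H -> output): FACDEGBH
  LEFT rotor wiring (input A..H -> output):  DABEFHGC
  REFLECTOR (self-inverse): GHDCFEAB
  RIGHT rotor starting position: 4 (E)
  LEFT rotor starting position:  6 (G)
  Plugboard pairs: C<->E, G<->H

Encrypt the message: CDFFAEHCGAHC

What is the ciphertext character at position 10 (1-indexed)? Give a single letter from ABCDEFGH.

Char 1 ('C'): step: R->5, L=6; C->plug->E->R->D->L->C->refl->D->L'->E->R'->B->plug->B
Char 2 ('D'): step: R->6, L=6; D->plug->D->R->C->L->F->refl->E->L'->B->R'->B->plug->B
Char 3 ('F'): step: R->7, L=6; F->plug->F->R->F->L->G->refl->A->L'->A->R'->A->plug->A
Char 4 ('F'): step: R->0, L->7 (L advanced); F->plug->F->R->G->L->A->refl->G->L'->F->R'->A->plug->A
Char 5 ('A'): step: R->1, L=7; A->plug->A->R->H->L->H->refl->B->L'->C->R'->C->plug->E
Char 6 ('E'): step: R->2, L=7; E->plug->C->R->C->L->B->refl->H->L'->H->R'->E->plug->C
Char 7 ('H'): step: R->3, L=7; H->plug->G->R->F->L->G->refl->A->L'->G->R'->D->plug->D
Char 8 ('C'): step: R->4, L=7; C->plug->E->R->B->L->E->refl->F->L'->E->R'->F->plug->F
Char 9 ('G'): step: R->5, L=7; G->plug->H->R->H->L->H->refl->B->L'->C->R'->C->plug->E
Char 10 ('A'): step: R->6, L=7; A->plug->A->R->D->L->C->refl->D->L'->A->R'->H->plug->G

G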